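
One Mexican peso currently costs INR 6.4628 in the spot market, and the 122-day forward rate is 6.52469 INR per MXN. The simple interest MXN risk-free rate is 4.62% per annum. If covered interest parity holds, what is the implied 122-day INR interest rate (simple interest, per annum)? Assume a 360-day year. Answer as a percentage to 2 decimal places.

T = 122/360 years.
By CIP, F/S equals the INR-to-MXN growth ratio: 6.52469/6.4628 = 1.0095763.
The MXN side grows by 1 + 0.0462×122/360 = 1.0156567.
Hence g_INR = 1.0253829.
r = (1.0253829 − 1)/(122/360) = 0.074900 → 7.49%.

7.49%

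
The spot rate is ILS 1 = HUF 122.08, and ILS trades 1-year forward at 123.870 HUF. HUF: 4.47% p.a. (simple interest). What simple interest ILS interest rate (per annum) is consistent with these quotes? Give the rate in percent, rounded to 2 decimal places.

2.96%

T = 1 year.
F/S = 123.87/122.08 = 1.0146625 = (growth of HUF) / (growth of ILS).
HUF growth factor: 1 + 0.0447×1 = 1.044700.
That pins the ILS growth at 1.0296034.
(1.0296034 − 1)/T = 0.029603, i.e. 2.96%.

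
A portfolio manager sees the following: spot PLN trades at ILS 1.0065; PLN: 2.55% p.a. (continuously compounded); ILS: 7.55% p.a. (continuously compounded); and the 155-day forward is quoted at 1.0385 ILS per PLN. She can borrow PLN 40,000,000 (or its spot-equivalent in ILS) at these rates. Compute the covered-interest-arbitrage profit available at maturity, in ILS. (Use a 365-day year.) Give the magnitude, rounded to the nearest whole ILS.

ILS 420,554

T = 155/365 years.
Invest the PLN and cover forward: 40,000,000 × 1.0108876104 × 1.0385 = ILS 41,992,271.34.
Convert at spot and invest in ILS: 40,000,000 × 1.0065 × 1.0325811556 = ILS 41,571,717.32.
The quoted forward overvalues PLN, so borrow ILS, buy PLN at spot, deposit the PLN at 2.55%, and sell the proceeds forward at 1.0385.
Arbitrage profit = |41,992,271.34 − 41,571,717.32| = ILS 420,554.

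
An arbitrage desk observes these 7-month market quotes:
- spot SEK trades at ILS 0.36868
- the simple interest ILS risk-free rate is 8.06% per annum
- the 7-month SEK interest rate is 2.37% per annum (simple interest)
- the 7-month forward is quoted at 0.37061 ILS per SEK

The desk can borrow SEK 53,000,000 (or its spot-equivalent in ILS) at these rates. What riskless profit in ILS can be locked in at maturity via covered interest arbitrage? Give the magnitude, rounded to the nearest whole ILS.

T = 7/12 years.
Route A — deposit SEK, sell forward: 53,000,000 × 1.013825 × 0.37061 = ILS 19,913,885.21.
Route B — convert at spot, deposit ILS: 53,000,000 × 0.36868 × 1.0470166667 = ILS 20,458,747.55.
The quoted forward undervalues SEK, so borrow SEK, convert to ILS at spot, deposit the ILS at 8.06%, and buy SEK forward at 0.37061 to cover the loan.
Arbitrage profit = |19,913,885.21 − 20,458,747.55| = ILS 544,862.

ILS 544,862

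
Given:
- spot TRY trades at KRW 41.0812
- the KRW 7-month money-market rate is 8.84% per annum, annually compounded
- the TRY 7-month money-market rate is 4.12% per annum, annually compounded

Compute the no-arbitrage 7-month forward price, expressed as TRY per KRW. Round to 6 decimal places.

T = 7/12 years.
KRW accumulates by (1 + 0.0884)^(7/12) = 1.0506546.
Growth of 1 TRY over T: (1 + 0.0412)^(7/12) = 1.023831.
CIP: F = S · (grow KRW)/(grow TRY) = 41.0812 × 1.0506546/1.023831 = 42.15750 KRW per TRY.
Invert for TRY per KRW: 1 / 42.15750 = 0.023721.

0.023721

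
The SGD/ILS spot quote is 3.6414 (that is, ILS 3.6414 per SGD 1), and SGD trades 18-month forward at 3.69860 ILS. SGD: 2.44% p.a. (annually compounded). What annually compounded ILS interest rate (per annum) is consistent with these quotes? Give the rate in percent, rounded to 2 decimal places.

3.51%

T = 18/12 years.
F/S = 3.6986/3.6414 = 1.0157082 = (growth of ILS) / (growth of SGD).
The SGD side grows by (1 + 0.0244)^(18/12) = 1.0368224.
So the ILS growth factor = 1.053109.
Annualise: 1.053109^(12/18) − 1 = 0.035100 = 3.51%.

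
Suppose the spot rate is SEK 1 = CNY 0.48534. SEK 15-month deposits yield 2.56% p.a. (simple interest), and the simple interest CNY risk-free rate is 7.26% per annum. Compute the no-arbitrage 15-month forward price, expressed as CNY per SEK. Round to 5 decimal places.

T = 15/12 years.
CNY accumulates by 1 + 0.0726×15/12 = 1.090750.
SEK growth factor: 1 + 0.0256×15/12 = 1.032000.
So F = 0.48534 × 1.090750 / 1.032000 = 0.5129696 (CNY/SEK).

0.51297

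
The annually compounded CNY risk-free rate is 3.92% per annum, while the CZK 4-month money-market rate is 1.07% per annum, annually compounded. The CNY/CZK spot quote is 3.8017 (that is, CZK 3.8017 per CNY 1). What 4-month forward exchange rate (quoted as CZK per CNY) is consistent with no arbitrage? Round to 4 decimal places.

T = 4/12 years.
CZK accumulates by (1 + 0.0107)^(4/12) = 1.003554.
CNY growth factor: (1 + 0.0392)^(4/12) = 1.0128996.
So F = 3.8017 × 1.003554 / 1.0128996 = 3.766623 (CZK/CNY).

3.7666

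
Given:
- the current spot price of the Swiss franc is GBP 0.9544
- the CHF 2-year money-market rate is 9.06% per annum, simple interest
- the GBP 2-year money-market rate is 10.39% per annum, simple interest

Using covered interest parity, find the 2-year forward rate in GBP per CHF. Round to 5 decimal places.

0.97589

T = 2 years.
Growth of 1 GBP over T: 1 + 0.1039×2 = 1.207800.
CHF accumulates by 1 + 0.0906×2 = 1.181200.
So F = 0.9544 × 1.207800 / 1.181200 = 0.9758926 (GBP/CHF).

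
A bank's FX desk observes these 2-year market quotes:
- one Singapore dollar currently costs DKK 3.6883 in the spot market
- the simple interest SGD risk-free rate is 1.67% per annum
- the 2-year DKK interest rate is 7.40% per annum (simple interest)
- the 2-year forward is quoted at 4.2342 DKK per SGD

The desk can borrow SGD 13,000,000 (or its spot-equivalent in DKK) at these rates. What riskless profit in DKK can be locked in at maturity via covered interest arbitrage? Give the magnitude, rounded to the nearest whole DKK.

T = 2 years.
Route A — deposit SGD, sell forward: 13,000,000 × 1.033400 × 4.2342 = DKK 56,883,089.64.
Route B — convert at spot, deposit DKK: 13,000,000 × 3.6883 × 1.148000 = DKK 55,044,189.20.
The quoted forward overvalues SGD, so borrow DKK, buy SGD at spot, deposit the SGD at 1.67%, and sell the proceeds forward at 4.2342.
Arbitrage profit = |56,883,089.64 − 55,044,189.20| = DKK 1,838,900.

DKK 1,838,900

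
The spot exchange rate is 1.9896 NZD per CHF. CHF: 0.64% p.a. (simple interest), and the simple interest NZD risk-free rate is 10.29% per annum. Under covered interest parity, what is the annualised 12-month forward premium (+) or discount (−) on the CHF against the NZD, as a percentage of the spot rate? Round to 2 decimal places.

T = 1 year.
CIP forward (NZD per CHF) = 1.9896 × 1.102900/1.006400 = 2.1803754.
Annualised premium = (F − S)/S × (1/T) = (2.1803754 − 1.9896)/1.9896 ÷ 1 = 9.59%.

+9.59%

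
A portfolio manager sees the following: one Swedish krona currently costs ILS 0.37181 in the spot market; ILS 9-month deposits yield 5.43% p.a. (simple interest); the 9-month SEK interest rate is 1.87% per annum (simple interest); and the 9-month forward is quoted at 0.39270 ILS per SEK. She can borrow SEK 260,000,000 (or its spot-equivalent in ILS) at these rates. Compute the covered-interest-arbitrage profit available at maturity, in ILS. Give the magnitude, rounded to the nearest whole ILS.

ILS 2,926,470

T = 9/12 years.
Invest the SEK and cover forward: 260,000,000 × 1.014025 × 0.39270 = ILS 103,533,980.55.
Convert at spot and invest in ILS: 260,000,000 × 0.37181 × 1.040725 = ILS 100,607,510.19.
The quoted forward overvalues SEK, so borrow ILS, buy SEK at spot, deposit the SEK at 1.87%, and sell the proceeds forward at 0.39270.
Arbitrage profit = |103,533,980.55 − 100,607,510.19| = ILS 2,926,470.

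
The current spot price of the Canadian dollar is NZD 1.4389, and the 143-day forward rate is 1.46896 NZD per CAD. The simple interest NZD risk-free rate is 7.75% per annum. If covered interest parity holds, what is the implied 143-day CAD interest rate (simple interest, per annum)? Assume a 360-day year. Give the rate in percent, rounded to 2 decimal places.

T = 143/360 years.
By CIP, F/S equals the NZD-to-CAD growth ratio: 1.46896/1.4389 = 1.0208910.
The NZD side grows by 1 + 0.0775×143/360 = 1.0307847.
So the CAD growth factor = 1.0096912.
(1.0096912 − 1)/T = 0.024397, i.e. 2.44%.

2.44%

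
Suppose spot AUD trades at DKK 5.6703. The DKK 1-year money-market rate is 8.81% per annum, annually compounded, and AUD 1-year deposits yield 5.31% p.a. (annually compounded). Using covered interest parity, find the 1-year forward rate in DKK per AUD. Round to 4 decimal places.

5.8588

T = 1 year.
Growth of 1 DKK over T: (1 + 0.0881)^1 = 1.088100.
AUD accumulates by (1 + 0.0531)^1 = 1.053100.
Forward (DKK per AUD) = 5.6703 × 1.088100 / 1.053100 = 5.858754.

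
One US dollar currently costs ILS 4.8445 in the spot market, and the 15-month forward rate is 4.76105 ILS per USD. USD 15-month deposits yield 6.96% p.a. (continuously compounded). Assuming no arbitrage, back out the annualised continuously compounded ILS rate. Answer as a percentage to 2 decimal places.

5.57%

T = 15/12 years.
CIP gives F = S · g_ILS/g_USD, so g_ILS/g_USD = 4.76105/4.8445 = 0.9827743.
USD growth factor: e^(0.0696×15/12) = 1.0908967.
Hence g_ILS = 1.0721052.
Take logs: ln 1.0721052 / (15/12) = 0.055699, so 5.57%.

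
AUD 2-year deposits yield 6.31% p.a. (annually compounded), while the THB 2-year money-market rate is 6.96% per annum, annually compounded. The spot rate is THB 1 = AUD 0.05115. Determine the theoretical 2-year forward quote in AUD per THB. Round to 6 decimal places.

T = 2 years.
AUD growth factor: (1 + 0.0631)^2 = 1.1301816.
Growth of 1 THB over T: (1 + 0.0696)^2 = 1.1440442.
Forward (AUD per THB) = 0.05115 × 1.1301816 / 1.1440442 = 0.05053021.

0.050530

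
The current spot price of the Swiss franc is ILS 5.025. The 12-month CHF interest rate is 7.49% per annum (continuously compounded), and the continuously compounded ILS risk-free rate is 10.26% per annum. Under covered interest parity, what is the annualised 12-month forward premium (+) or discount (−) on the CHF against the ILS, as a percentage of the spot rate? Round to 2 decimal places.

T = 1 year.
CIP forward (ILS per CHF) = 5.025 × 1.1080481/1.0777764 = 5.166138.
(F − S)/S ÷ T = (5.166138 − 5.025)/5.025/1 = 0.028087 → 2.81%.

+2.81%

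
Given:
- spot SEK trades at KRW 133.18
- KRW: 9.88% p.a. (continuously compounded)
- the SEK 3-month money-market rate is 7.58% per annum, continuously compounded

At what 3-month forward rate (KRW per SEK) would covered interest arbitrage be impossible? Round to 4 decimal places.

133.9480

T = 3/12 years.
Growth of 1 KRW over T: e^(0.0988×3/12) = 1.025007572.
Growth of 1 SEK over T: e^(0.0758×3/12) = 1.019130691.
CIP: F = S · (grow KRW)/(grow SEK) = 133.18 × 1.025007572/1.019130691 = 133.947991 KRW per SEK.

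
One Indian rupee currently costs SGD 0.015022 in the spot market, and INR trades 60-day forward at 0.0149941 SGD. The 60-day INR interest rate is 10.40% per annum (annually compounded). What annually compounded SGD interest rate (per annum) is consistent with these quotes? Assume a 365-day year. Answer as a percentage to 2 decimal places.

9.16%

T = 60/365 years.
CIP gives F = S · g_SGD/g_INR, so g_SGD/g_INR = 0.0149941/0.015022 = 0.9981427.
INR growth factor: (1 + 0.1040)^(60/365) = 1.0163971.
Hence g_SGD = 1.0145093.
r = 1.0145093^(365/60) − 1 = 0.091585 → 9.16%.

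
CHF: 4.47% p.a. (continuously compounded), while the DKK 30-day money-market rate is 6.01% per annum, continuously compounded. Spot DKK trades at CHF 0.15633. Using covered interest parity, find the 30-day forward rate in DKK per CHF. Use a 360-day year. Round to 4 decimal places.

6.4049

T = 30/360 years.
Growth of 1 CHF over T: e^(0.0447×30/360) = 1.0037319.
Growth of 1 DKK over T: e^(0.0601×30/360) = 1.0050209.
So F = 0.15633 × 1.0037319 / 1.0050209 = 0.1561295 (CHF/DKK).
Invert for DKK per CHF: 1 / 0.1561295 = 6.4049.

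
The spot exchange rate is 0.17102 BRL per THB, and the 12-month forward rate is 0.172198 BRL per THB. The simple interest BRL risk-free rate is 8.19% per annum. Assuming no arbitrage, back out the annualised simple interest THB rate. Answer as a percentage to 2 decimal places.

T = 1 year.
By CIP, F/S equals the BRL-to-THB growth ratio: 0.172198/0.17102 = 1.0068881.
The BRL side grows by 1 + 0.0819×1 = 1.081900.
So the THB growth factor = 1.0744987.
r = (1.0744987 − 1)/1 = 0.074499 → 7.45%.

7.45%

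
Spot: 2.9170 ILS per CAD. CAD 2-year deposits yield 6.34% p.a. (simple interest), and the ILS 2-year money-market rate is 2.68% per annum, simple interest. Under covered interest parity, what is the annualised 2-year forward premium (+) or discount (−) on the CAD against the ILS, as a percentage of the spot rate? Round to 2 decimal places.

T = 2 years.
No-arbitrage forward: 2.917 × 1.053600 / 1.126800 = 2.7275037 ILS/CAD.
(F − S)/S ÷ T = (2.7275037 − 2.917)/2.917/2 = -0.032481 → -3.25%.

-3.25%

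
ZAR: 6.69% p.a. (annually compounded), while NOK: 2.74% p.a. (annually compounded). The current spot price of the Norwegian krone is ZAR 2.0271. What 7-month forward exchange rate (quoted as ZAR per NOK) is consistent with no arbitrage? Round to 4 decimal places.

2.0722

T = 7/12 years.
ZAR accumulates by (1 + 0.0669)^(7/12) = 1.0384976.
Growth of 1 NOK over T: (1 + 0.0274)^(7/12) = 1.0158933.
So F = 2.0271 × 1.0384976 / 1.0158933 = 2.072204 (ZAR/NOK).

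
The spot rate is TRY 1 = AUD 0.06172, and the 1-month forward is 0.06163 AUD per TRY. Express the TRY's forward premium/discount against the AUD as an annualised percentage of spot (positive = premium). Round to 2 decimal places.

T = 1/12 years.
(F − S)/S = (0.06163 − 0.06172)/0.06172 = -0.0014582.
Per annum: -0.0014582 / (1/12) = -0.017498 = -1.75%.

-1.75%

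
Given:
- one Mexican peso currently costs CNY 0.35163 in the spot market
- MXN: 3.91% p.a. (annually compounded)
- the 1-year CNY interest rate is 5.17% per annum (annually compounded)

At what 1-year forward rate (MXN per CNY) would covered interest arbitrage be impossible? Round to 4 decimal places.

T = 1 year.
CNY accumulates by (1 + 0.0517)^1 = 1.051700.
Growth of 1 MXN over T: (1 + 0.0391)^1 = 1.039100.
So F = 0.35163 × 1.051700 / 1.039100 = 0.3558938 (CNY/MXN).
Quoted the other way: 1/0.3558938 = 2.8098 MXN per CNY.

2.8098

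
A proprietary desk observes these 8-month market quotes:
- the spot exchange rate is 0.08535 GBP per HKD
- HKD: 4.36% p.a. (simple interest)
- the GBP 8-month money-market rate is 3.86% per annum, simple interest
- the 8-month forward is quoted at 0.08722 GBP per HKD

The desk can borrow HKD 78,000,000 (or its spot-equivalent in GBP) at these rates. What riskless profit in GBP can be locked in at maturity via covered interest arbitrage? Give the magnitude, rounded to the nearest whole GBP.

GBP 172,291

T = 8/12 years.
Keep in HKD, deliver into the forward: 78,000,000·1.029066667·0.08722 = GBP 7,000,905.19.
Swap to GBP now, deposit: 78,000,000·0.08535·1.025733333 = GBP 6,828,614.52.
The quoted forward overvalues HKD, so borrow GBP, buy HKD at spot, deposit the HKD at 4.36%, and sell the proceeds forward at 0.08722.
Arbitrage profit = |7,000,905.19 − 6,828,614.52| = GBP 172,291.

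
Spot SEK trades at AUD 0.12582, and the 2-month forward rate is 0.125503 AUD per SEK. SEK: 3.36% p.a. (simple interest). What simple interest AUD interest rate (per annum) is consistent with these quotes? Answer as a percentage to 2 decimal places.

1.84%

T = 2/12 years.
F/S = 0.125503/0.12582 = 0.9974805 = (growth of AUD) / (growth of SEK).
The SEK side grows by 1 + 0.0336×2/12 = 1.005600.
Hence g_AUD = 1.0030664.
(1.0030664 − 1)/T = 0.018398, i.e. 1.84%.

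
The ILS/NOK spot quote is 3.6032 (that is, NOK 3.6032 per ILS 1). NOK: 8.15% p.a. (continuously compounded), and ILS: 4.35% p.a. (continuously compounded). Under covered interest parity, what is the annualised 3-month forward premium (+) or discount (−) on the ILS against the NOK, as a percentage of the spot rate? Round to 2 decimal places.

+3.82%

T = 3/12 years.
F = S · g_NOK/g_ILS = 3.6032 × 1.020584/1.0109343 = 3.6375937.
Annualised premium = (F − S)/S × (1/T) = (3.6375937 − 3.6032)/3.6032 ÷ (3/12) = 3.82%.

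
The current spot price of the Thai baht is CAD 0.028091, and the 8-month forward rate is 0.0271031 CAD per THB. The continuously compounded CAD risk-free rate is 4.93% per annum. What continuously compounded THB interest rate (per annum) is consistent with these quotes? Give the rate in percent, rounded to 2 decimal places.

10.30%

T = 8/12 years.
F/S = 0.0271031/0.028091 = 0.9648322 = (growth of CAD) / (growth of THB).
The CAD side grows by e^(0.0493×8/12) = 1.0334127.
Hence g_THB = 1.0710802.
r = ln(1.0710802)/(8/12) = 0.103002 → 10.30%.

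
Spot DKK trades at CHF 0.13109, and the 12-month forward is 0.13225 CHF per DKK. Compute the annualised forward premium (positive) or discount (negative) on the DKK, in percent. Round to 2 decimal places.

+0.88%

T = 1 year.
Period premium: (0.13225 − 0.13109)/0.13109 = 0.0088489.
Annualise by dividing by T: 0.0088489 / 1 = 0.008849 → 0.88%.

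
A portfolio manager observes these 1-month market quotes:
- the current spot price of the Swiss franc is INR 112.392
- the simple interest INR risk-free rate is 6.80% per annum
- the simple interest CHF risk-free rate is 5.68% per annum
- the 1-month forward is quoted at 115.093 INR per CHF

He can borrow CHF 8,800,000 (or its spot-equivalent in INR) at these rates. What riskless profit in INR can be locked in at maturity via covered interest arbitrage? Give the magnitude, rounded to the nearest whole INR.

T = 1/12 years.
Invest the CHF and cover forward: 8,800,000 × 1.004733333333 × 115.093 = INR 1,017,612,407.09.
Convert at spot and invest in INR: 8,800,000 × 112.392 × 1.005666666667 = INR 994,654,214.40.
The quoted forward overvalues CHF, so borrow INR, buy CHF at spot, deposit the CHF at 5.68%, and sell the proceeds forward at 115.093.
Profit = 1,017,612,407.09 − 994,654,214.40 = INR 22,958,193.

INR 22,958,193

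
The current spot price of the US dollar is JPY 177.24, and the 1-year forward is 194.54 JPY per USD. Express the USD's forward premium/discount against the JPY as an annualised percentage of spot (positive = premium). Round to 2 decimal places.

T = 1 year.
USD trades forward at +9.76078% vs spot over the period.
×(1/T) gives 9.76% p.a.

+9.76%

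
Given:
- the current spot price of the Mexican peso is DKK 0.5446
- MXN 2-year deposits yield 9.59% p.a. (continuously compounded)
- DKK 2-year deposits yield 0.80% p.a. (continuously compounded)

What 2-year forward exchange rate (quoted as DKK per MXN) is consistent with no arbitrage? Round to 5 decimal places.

T = 2 years.
Growth of 1 DKK over T: e^(0.0080×2) = 1.0161287.
MXN growth factor: e^(0.0959×2) = 1.2114282.
So F = 0.5446 × 1.0161287 / 1.2114282 = 0.4568027 (DKK/MXN).

0.45680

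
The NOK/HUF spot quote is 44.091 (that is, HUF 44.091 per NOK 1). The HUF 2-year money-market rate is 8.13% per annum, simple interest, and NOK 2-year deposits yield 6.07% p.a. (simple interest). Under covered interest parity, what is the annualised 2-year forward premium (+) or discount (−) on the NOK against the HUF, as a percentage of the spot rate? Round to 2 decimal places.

T = 2 years.
CIP forward (HUF per NOK) = 44.091 × 1.162600/1.121400 = 45.710894.
Annualised premium = (F − S)/S × (1/T) = (45.710894 − 44.091)/44.091 ÷ 2 = 1.84%.

+1.84%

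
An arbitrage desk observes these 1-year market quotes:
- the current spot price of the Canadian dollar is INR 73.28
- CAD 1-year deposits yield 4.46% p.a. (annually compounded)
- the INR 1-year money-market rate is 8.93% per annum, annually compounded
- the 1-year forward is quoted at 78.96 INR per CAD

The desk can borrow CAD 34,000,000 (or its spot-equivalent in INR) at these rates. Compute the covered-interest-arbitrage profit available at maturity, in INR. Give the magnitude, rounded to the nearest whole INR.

T = 1 year.
Invest the CAD and cover forward: 34,000,000 × 1.044600 × 78.96 = INR 2,804,374,944.00.
Convert at spot and invest in INR: 34,000,000 × 73.28 × 1.089300 = INR 2,714,012,736.00.
The quoted forward overvalues CAD, so borrow INR, buy CAD at spot, deposit the CAD at 4.46%, and sell the proceeds forward at 78.96.
Profit = 2,804,374,944.00 − 2,714,012,736.00 = INR 90,362,208.

INR 90,362,208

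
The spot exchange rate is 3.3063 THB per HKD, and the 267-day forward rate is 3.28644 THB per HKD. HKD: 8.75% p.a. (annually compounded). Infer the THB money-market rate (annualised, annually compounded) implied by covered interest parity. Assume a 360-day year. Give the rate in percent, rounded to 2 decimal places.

T = 267/360 years.
By CIP, F/S equals the THB-to-HKD growth ratio: 3.28644/3.3063 = 0.9939933.
HKD growth factor: (1 + 0.0875)^(267/360) = 1.064188.
Hence g_THB = 1.0577957.
r = 1.0577957^(360/267) − 1 = 0.078702 → 7.87%.

7.87%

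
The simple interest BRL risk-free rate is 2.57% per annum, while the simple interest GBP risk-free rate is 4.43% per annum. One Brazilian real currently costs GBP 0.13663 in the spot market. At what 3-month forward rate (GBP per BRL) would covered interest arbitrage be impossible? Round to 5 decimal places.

0.13726

T = 3/12 years.
Growth of 1 GBP over T: 1 + 0.0443×3/12 = 1.011075.
Growth of 1 BRL over T: 1 + 0.0257×3/12 = 1.006425.
CIP: F = S · (grow GBP)/(grow BRL) = 0.13663 × 1.011075/1.006425 = 0.1372613 GBP per BRL.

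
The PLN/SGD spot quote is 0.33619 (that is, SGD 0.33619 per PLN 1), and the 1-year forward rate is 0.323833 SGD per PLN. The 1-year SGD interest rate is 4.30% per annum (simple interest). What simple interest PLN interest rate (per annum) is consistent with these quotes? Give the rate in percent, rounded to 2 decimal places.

T = 1 year.
CIP gives F = S · g_SGD/g_PLN, so g_SGD/g_PLN = 0.323833/0.33619 = 0.9632440.
The SGD side grows by 1 + 0.0430×1 = 1.043000.
Hence g_PLN = 1.0827994.
r = (1.0827994 − 1)/1 = 0.082799 → 8.28%.

8.28%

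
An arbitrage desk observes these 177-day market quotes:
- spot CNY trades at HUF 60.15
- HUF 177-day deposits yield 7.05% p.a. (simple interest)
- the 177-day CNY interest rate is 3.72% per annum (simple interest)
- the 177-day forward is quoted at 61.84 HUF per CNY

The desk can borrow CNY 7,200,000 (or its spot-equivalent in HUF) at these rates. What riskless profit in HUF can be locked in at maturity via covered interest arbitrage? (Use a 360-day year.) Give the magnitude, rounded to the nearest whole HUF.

HUF 5,299,950

T = 177/360 years.
Invest the CNY and cover forward: 7,200,000 × 1.018290 × 61.84 = HUF 453,391,585.92.
Convert at spot and invest in HUF: 7,200,000 × 60.15 × 1.0346625 = HUF 448,091,635.50.
The quoted forward overvalues CNY, so borrow HUF, buy CNY at spot, deposit the CNY at 3.72%, and sell the proceeds forward at 61.84.
Profit = 453,391,585.92 − 448,091,635.50 = HUF 5,299,950.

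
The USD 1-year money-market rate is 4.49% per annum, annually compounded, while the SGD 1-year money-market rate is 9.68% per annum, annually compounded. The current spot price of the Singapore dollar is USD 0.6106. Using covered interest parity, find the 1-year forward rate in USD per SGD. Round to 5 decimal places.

0.58171

T = 1 year.
USD growth factor: (1 + 0.0449)^1 = 1.044900.
Growth of 1 SGD over T: (1 + 0.0968)^1 = 1.096800.
CIP: F = S · (grow USD)/(grow SGD) = 0.6106 × 1.044900/1.096800 = 0.5817067 USD per SGD.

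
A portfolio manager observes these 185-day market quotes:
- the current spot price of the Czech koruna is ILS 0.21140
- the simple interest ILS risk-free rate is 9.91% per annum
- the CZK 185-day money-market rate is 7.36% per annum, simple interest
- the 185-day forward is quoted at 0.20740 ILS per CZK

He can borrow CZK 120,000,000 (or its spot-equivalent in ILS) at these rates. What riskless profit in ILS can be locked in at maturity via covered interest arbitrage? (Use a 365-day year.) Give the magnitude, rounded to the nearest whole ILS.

T = 185/365 years.
Route A — deposit CZK, sell forward: 120,000,000 × 1.0373041096 × 0.20740 = ILS 25,816,424.68.
Route B — convert at spot, deposit ILS: 120,000,000 × 0.21140 × 1.0502287671 = ILS 26,642,203.36.
The quoted forward undervalues CZK, so borrow CZK, convert to ILS at spot, deposit the ILS at 9.91%, and buy CZK forward at 0.20740 to cover the loan.
The gap between the two covered legs is ILS 825,779.

ILS 825,779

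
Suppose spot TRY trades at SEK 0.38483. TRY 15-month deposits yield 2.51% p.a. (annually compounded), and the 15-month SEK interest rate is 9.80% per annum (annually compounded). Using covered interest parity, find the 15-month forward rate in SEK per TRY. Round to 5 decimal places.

0.41934

T = 15/12 years.
SEK accumulates by (1 + 0.0980)^(15/12) = 1.1239654.
TRY growth factor: (1 + 0.0251)^(15/12) = 1.0314728.
Forward (SEK per TRY) = 0.38483 × 1.1239654 / 1.0314728 = 0.4193379.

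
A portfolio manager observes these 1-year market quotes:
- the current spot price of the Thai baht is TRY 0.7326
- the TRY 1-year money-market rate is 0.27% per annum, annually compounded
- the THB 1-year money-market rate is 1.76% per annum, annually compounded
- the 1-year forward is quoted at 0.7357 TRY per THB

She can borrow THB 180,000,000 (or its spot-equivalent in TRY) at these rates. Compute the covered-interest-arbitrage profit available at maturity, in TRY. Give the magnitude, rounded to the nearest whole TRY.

TRY 2,532,654

T = 1 year.
Route A — deposit THB, sell forward: 180,000,000 × 1.017600 × 0.7357 = TRY 134,756,697.60.
Route B — convert at spot, deposit TRY: 180,000,000 × 0.7326 × 1.002700 = TRY 132,224,043.60.
The quoted forward overvalues THB, so borrow TRY, buy THB at spot, deposit the THB at 1.76%, and sell the proceeds forward at 0.7357.
The gap between the two covered legs is TRY 2,532,654.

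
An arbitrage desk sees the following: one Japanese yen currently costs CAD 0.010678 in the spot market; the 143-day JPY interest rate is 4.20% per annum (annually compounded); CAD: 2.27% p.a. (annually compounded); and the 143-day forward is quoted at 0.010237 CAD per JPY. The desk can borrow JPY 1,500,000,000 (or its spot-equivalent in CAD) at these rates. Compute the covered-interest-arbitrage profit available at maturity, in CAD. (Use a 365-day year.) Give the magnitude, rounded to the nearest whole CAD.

CAD 553,459

T = 143/365 years.
Invest the JPY and cover forward: 1,500,000,000 × 1.0162492302 × 0.010237 = CAD 15,605,015.05.
Convert at spot and invest in CAD: 1,500,000,000 × 0.010678 × 1.008832767 = CAD 16,158,474.43.
The quoted forward undervalues JPY, so borrow JPY, convert to CAD at spot, deposit the CAD at 2.27%, and buy JPY forward at 0.010237 to cover the loan.
Arbitrage profit = |15,605,015.05 − 16,158,474.43| = CAD 553,459.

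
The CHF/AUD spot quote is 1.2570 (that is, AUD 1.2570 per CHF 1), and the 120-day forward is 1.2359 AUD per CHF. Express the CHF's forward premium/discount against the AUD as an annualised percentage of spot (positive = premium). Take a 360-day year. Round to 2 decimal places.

-5.04%

T = 120/360 years.
(F − S)/S = (1.2359 − 1.257)/1.257 = -0.0167860.
Per annum: -0.0167860 / (120/360) = -0.050358 = -5.04%.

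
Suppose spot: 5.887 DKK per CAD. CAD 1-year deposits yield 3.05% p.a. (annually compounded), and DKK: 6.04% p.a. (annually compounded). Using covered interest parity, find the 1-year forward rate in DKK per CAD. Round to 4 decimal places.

T = 1 year.
DKK growth factor: (1 + 0.0604)^1 = 1.060400.
Growth of 1 CAD over T: (1 + 0.0305)^1 = 1.030500.
So F = 5.887 × 1.060400 / 1.030500 = 6.057812 (DKK/CAD).

6.0578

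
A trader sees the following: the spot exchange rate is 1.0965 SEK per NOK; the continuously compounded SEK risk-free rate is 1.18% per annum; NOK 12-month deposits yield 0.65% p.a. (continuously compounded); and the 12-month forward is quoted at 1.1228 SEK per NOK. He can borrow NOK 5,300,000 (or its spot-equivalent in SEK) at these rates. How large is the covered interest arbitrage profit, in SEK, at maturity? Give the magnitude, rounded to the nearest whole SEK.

T = 1 year.
Invest the NOK and cover forward: 5,300,000 × 1.006521171 × 1.1228 = SEK 5,989,646.45.
Convert at spot and invest in SEK: 5,300,000 × 1.0965 × 1.011869895 = SEK 5,880,431.30.
The quoted forward overvalues NOK, so borrow SEK, buy NOK at spot, deposit the NOK at 0.65%, and sell the proceeds forward at 1.1228.
Profit = 5,989,646.45 − 5,880,431.30 = SEK 109,215.

SEK 109,215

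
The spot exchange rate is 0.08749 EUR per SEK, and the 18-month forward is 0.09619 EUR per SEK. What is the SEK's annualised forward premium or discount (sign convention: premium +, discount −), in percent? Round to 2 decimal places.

+6.63%

T = 18/12 years.
(F − S)/S = (0.09619 − 0.08749)/0.08749 = 0.0994399.
Per annum: 0.0994399 / (18/12) = 0.066293 = 6.63%.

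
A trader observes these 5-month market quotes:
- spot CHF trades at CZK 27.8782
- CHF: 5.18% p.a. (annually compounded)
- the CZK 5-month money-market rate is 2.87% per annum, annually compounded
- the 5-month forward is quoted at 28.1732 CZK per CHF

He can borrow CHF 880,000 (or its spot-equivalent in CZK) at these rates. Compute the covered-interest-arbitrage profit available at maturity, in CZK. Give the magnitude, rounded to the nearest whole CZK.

CZK 495,880

T = 5/12 years.
Route A — deposit CHF, sell forward: 880,000 × 1.0212658724 × 28.1732 = CZK 25,319,648.36.
Route B — convert at spot, deposit CZK: 880,000 × 27.8782 × 1.0118597208 = CZK 24,823,768.35.
The quoted forward overvalues CHF, so borrow CZK, buy CHF at spot, deposit the CHF at 5.18%, and sell the proceeds forward at 28.1732.
The gap between the two covered legs is CZK 495,880.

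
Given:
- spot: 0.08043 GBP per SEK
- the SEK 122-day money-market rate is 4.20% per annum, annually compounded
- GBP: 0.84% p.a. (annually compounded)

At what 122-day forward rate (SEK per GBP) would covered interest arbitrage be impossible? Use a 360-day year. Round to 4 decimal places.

12.5720

T = 122/360 years.
GBP growth factor: (1 + 0.0084)^(122/360) = 1.0028388.
SEK growth factor: (1 + 0.0420)^(122/360) = 1.0140402.
CIP: F = S · (grow GBP)/(grow SEK) = 0.08043 × 1.0028388/1.0140402 = 0.079541545 GBP per SEK.
Quoted the other way: 1/0.079541545 = 12.5720 SEK per GBP.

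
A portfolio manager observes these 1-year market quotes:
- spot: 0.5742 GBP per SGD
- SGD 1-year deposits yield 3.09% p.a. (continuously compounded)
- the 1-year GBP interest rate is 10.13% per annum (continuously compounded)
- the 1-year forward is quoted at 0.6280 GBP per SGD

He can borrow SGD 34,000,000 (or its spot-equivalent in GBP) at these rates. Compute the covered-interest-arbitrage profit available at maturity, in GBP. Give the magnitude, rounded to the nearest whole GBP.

GBP 417,978

T = 1 year.
Invest the SGD and cover forward: 34,000,000 × 1.0313823605 × 0.6280 = GBP 22,022,076.16.
Convert at spot and invest in GBP: 34,000,000 × 0.5742 × 1.1066085745 = GBP 21,604,097.88.
The quoted forward overvalues SGD, so borrow GBP, buy SGD at spot, deposit the SGD at 3.09%, and sell the proceeds forward at 0.6280.
The gap between the two covered legs is GBP 417,978.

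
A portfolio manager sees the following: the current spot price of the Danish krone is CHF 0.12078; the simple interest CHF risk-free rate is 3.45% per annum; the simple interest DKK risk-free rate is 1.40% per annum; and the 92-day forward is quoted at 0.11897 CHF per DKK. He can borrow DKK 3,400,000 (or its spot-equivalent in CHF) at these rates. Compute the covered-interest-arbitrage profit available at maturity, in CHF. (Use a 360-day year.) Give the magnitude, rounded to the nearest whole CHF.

CHF 8,327

T = 92/360 years.
Route A — deposit DKK, sell forward: 3,400,000 × 1.00357778 × 0.11897 = CHF 405,945.20.
Route B — convert at spot, deposit CHF: 3,400,000 × 0.12078 × 1.00881667 = CHF 414,272.58.
The quoted forward undervalues DKK, so borrow DKK, convert to CHF at spot, deposit the CHF at 3.45%, and buy DKK forward at 0.11897 to cover the loan.
The gap between the two covered legs is CHF 8,327.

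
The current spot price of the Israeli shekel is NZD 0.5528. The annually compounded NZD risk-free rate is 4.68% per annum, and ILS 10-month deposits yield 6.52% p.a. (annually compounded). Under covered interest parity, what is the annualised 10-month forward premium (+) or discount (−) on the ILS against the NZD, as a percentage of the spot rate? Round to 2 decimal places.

-1.73%

T = 10/12 years.
No-arbitrage forward: 0.5528 × 1.0388506 / 1.0540454 = 0.5448310 NZD/ILS.
Annualised premium = (F − S)/S × (1/T) = (0.5448310 − 0.5528)/0.5528 ÷ (10/12) = -1.73%.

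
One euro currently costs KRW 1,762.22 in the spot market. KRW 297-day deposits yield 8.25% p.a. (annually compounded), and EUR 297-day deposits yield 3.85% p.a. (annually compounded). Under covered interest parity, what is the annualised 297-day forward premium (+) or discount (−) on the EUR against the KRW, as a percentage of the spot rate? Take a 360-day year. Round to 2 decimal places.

T = 297/360 years.
No-arbitrage forward: 1762.22 × 1.0675864 / 1.0316571 = 1823.59246 KRW/EUR.
(F − S)/S ÷ T = (1823.59246 − 1762.22)/1762.22/(297/360) = 0.042214 → 4.22%.

+4.22%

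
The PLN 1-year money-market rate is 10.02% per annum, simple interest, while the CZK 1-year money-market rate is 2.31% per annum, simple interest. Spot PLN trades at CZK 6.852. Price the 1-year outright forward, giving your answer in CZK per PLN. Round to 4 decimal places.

T = 1 year.
CZK accumulates by 1 + 0.0231×1 = 1.023100.
PLN accumulates by 1 + 0.1002×1 = 1.100200.
CIP: F = S · (grow CZK)/(grow PLN) = 6.852 × 1.023100/1.100200 = 6.371824 CZK per PLN.

6.3718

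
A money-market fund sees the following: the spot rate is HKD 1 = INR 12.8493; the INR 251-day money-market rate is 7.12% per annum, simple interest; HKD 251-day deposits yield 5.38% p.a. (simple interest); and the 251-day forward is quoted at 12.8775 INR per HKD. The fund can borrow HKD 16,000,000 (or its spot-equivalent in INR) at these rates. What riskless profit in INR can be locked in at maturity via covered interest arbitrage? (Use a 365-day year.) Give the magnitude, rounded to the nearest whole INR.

T = 251/365 years.
Invest the HKD and cover forward: 16,000,000 × 1.03699671233 × 12.8775 = INR 213,662,802.61.
Convert at spot and invest in INR: 16,000,000 × 12.8493 × 1.04896219178 = INR 215,654,878.25.
The quoted forward undervalues HKD, so borrow HKD, convert to INR at spot, deposit the INR at 7.12%, and buy HKD forward at 12.8775 to cover the loan.
The gap between the two covered legs is INR 1,992,076.

INR 1,992,076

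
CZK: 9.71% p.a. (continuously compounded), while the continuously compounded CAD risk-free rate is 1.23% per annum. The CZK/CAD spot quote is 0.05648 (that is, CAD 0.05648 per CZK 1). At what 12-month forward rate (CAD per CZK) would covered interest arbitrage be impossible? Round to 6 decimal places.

0.051888

T = 1 year.
Growth of 1 CAD over T: e^(0.0123×1) = 1.012376.
CZK growth factor: e^(0.0971×1) = 1.1019706.
CIP: F = S · (grow CAD)/(grow CZK) = 0.05648 × 1.012376/1.1019706 = 0.05188795 CAD per CZK.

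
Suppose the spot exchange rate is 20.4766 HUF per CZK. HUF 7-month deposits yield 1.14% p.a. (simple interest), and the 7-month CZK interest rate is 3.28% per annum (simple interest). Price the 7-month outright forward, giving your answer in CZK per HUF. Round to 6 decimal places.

T = 7/12 years.
Growth of 1 HUF over T: 1 + 0.0114×7/12 = 1.006650.
Growth of 1 CZK over T: 1 + 0.0328×7/12 = 1.0191333.
CIP: F = S · (grow HUF)/(grow CZK) = 20.4766 × 1.006650/1.0191333 = 20.22578 HUF per CZK.
Invert for CZK per HUF: 1 / 20.22578 = 0.049442.

0.049442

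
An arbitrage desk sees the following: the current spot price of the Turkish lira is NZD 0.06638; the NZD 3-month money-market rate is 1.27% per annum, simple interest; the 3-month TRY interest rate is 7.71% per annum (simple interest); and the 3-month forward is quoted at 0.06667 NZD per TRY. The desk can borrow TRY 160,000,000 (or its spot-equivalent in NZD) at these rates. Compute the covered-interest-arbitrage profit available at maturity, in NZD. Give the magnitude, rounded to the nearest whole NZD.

T = 3/12 years.
Route A — deposit TRY, sell forward: 160,000,000 × 1.019275 × 0.06667 = NZD 10,872,810.28.
Route B — convert at spot, deposit NZD: 160,000,000 × 0.06638 × 1.003175 = NZD 10,654,521.04.
The quoted forward overvalues TRY, so borrow NZD, buy TRY at spot, deposit the TRY at 7.71%, and sell the proceeds forward at 0.06667.
Arbitrage profit = |10,872,810.28 − 10,654,521.04| = NZD 218,289.

NZD 218,289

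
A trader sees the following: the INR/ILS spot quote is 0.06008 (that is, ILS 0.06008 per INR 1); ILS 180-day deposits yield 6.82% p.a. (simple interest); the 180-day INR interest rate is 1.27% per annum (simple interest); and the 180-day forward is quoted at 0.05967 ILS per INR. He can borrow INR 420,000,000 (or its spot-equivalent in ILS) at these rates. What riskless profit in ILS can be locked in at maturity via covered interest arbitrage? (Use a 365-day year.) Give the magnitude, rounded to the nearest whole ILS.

ILS 863,919

T = 180/365 years.
Invest the INR and cover forward: 420,000,000 × 1.0062630137 × 0.05967 = ILS 25,218,359.89.
Convert at spot and invest in ILS: 420,000,000 × 0.06008 × 1.0336328767 = ILS 26,082,278.56.
The quoted forward undervalues INR, so borrow INR, convert to ILS at spot, deposit the ILS at 6.82%, and buy INR forward at 0.05967 to cover the loan.
Arbitrage profit = |25,218,359.89 − 26,082,278.56| = ILS 863,919.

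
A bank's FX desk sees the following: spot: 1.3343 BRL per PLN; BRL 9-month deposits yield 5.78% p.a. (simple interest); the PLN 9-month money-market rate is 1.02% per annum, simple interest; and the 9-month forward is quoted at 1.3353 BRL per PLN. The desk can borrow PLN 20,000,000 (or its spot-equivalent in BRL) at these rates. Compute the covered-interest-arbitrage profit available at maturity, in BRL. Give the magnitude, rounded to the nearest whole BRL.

T = 9/12 years.
Invest the PLN and cover forward: 20,000,000 × 1.007650 × 1.3353 = BRL 26,910,300.90.
Convert at spot and invest in BRL: 20,000,000 × 1.3343 × 1.043350 = BRL 27,842,838.10.
The quoted forward undervalues PLN, so borrow PLN, convert to BRL at spot, deposit the BRL at 5.78%, and buy PLN forward at 1.3353 to cover the loan.
Arbitrage profit = |26,910,300.90 − 27,842,838.10| = BRL 932,537.

BRL 932,537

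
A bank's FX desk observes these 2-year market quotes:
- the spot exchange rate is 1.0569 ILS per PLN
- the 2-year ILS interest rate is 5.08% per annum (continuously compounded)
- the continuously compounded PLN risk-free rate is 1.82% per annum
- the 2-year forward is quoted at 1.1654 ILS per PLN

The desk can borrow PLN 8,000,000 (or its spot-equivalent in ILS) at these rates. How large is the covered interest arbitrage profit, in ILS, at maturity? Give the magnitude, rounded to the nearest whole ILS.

ILS 309,412

T = 2 years.
Invest the PLN and cover forward: 8,000,000 × 1.037070592 × 1.1654 = ILS 9,668,816.54.
Convert at spot and invest in ILS: 8,000,000 × 1.0569 × 1.106940607 = ILS 9,359,404.22.
The quoted forward overvalues PLN, so borrow ILS, buy PLN at spot, deposit the PLN at 1.82%, and sell the proceeds forward at 1.1654.
The gap between the two covered legs is ILS 309,412.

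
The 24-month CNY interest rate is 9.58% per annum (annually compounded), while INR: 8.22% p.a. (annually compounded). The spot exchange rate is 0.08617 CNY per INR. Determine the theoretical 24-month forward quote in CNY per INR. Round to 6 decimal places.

0.088349

T = 2 years.
Growth of 1 CNY over T: (1 + 0.0958)^2 = 1.2007776.
Growth of 1 INR over T: (1 + 0.0822)^2 = 1.1711568.
Forward (CNY per INR) = 0.08617 × 1.2007776 / 1.1711568 = 0.08834940.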